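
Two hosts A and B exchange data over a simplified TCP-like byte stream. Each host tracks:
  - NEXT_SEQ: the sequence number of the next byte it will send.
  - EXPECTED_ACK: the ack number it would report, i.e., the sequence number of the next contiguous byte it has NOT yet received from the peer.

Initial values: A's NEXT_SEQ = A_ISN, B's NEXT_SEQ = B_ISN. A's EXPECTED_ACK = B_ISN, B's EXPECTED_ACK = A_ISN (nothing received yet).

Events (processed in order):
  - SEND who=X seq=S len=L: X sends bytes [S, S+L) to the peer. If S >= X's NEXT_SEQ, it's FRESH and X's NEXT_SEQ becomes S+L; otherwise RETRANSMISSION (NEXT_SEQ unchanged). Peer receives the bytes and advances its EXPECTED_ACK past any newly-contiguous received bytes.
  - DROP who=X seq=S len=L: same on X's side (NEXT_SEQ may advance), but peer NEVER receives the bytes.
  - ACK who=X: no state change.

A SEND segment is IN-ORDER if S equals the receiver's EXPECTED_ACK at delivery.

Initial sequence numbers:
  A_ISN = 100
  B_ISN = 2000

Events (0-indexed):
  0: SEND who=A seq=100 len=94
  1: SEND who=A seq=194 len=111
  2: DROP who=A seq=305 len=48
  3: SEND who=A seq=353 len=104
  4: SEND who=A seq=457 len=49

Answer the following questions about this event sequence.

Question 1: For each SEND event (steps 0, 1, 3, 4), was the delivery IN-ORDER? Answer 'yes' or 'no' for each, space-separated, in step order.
Step 0: SEND seq=100 -> in-order
Step 1: SEND seq=194 -> in-order
Step 3: SEND seq=353 -> out-of-order
Step 4: SEND seq=457 -> out-of-order

Answer: yes yes no no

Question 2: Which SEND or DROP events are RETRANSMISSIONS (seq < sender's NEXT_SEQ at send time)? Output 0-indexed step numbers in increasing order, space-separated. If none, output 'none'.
Answer: none

Derivation:
Step 0: SEND seq=100 -> fresh
Step 1: SEND seq=194 -> fresh
Step 2: DROP seq=305 -> fresh
Step 3: SEND seq=353 -> fresh
Step 4: SEND seq=457 -> fresh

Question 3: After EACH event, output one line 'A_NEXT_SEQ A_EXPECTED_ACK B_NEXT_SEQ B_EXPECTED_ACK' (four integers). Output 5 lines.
194 2000 2000 194
305 2000 2000 305
353 2000 2000 305
457 2000 2000 305
506 2000 2000 305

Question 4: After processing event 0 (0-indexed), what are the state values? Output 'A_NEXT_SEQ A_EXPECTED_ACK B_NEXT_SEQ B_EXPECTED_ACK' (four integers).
After event 0: A_seq=194 A_ack=2000 B_seq=2000 B_ack=194

194 2000 2000 194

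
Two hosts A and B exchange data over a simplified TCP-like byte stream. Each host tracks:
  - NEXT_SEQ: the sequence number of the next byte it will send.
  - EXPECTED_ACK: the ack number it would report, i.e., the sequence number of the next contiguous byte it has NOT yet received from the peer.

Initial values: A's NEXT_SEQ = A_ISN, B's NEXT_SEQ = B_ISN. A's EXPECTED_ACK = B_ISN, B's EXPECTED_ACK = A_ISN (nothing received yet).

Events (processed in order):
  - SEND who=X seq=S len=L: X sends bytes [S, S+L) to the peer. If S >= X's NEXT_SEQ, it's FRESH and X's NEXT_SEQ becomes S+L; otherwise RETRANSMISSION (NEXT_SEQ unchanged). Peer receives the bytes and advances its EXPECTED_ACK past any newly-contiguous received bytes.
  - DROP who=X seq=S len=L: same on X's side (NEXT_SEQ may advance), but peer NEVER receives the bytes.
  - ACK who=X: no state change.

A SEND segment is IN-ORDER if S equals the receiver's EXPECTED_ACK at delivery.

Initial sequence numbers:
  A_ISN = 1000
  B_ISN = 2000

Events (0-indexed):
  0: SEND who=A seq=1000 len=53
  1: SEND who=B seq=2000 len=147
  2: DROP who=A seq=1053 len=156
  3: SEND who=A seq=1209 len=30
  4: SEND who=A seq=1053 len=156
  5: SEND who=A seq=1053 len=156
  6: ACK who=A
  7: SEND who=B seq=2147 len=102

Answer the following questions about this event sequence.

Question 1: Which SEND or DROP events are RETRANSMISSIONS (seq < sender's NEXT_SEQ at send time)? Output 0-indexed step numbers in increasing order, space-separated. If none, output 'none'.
Answer: 4 5

Derivation:
Step 0: SEND seq=1000 -> fresh
Step 1: SEND seq=2000 -> fresh
Step 2: DROP seq=1053 -> fresh
Step 3: SEND seq=1209 -> fresh
Step 4: SEND seq=1053 -> retransmit
Step 5: SEND seq=1053 -> retransmit
Step 7: SEND seq=2147 -> fresh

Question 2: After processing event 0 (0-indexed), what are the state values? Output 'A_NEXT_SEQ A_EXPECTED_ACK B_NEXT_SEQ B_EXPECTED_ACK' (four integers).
After event 0: A_seq=1053 A_ack=2000 B_seq=2000 B_ack=1053

1053 2000 2000 1053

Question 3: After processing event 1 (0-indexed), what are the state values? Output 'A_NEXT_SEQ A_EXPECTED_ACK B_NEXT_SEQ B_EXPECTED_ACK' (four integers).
After event 0: A_seq=1053 A_ack=2000 B_seq=2000 B_ack=1053
After event 1: A_seq=1053 A_ack=2147 B_seq=2147 B_ack=1053

1053 2147 2147 1053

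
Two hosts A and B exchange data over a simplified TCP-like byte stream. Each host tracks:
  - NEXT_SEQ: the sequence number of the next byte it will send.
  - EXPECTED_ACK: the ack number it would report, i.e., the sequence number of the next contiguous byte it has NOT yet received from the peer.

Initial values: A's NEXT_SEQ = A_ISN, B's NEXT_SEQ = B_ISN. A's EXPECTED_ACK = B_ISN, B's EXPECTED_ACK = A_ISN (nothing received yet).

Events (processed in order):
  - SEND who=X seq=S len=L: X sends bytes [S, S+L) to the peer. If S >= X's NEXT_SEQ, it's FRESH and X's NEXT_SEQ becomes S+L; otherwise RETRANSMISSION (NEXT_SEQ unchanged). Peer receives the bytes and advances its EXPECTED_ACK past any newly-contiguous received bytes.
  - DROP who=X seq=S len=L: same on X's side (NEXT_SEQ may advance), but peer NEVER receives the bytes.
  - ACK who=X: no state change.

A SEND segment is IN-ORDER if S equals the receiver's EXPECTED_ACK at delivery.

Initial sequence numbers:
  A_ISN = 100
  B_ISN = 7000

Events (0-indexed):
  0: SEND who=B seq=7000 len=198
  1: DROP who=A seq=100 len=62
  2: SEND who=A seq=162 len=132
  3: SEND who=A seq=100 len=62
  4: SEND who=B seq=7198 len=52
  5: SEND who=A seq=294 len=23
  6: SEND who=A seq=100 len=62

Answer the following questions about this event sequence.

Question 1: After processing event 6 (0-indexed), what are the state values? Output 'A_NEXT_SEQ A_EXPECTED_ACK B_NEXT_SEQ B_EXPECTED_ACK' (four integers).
After event 0: A_seq=100 A_ack=7198 B_seq=7198 B_ack=100
After event 1: A_seq=162 A_ack=7198 B_seq=7198 B_ack=100
After event 2: A_seq=294 A_ack=7198 B_seq=7198 B_ack=100
After event 3: A_seq=294 A_ack=7198 B_seq=7198 B_ack=294
After event 4: A_seq=294 A_ack=7250 B_seq=7250 B_ack=294
After event 5: A_seq=317 A_ack=7250 B_seq=7250 B_ack=317
After event 6: A_seq=317 A_ack=7250 B_seq=7250 B_ack=317

317 7250 7250 317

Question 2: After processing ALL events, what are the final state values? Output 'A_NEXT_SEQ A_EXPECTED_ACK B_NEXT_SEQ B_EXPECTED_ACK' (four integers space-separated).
Answer: 317 7250 7250 317

Derivation:
After event 0: A_seq=100 A_ack=7198 B_seq=7198 B_ack=100
After event 1: A_seq=162 A_ack=7198 B_seq=7198 B_ack=100
After event 2: A_seq=294 A_ack=7198 B_seq=7198 B_ack=100
After event 3: A_seq=294 A_ack=7198 B_seq=7198 B_ack=294
After event 4: A_seq=294 A_ack=7250 B_seq=7250 B_ack=294
After event 5: A_seq=317 A_ack=7250 B_seq=7250 B_ack=317
After event 6: A_seq=317 A_ack=7250 B_seq=7250 B_ack=317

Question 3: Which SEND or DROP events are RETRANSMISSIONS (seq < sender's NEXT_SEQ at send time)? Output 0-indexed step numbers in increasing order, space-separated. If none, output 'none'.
Answer: 3 6

Derivation:
Step 0: SEND seq=7000 -> fresh
Step 1: DROP seq=100 -> fresh
Step 2: SEND seq=162 -> fresh
Step 3: SEND seq=100 -> retransmit
Step 4: SEND seq=7198 -> fresh
Step 5: SEND seq=294 -> fresh
Step 6: SEND seq=100 -> retransmit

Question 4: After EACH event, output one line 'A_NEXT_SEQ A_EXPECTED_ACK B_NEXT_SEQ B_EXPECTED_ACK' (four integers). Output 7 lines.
100 7198 7198 100
162 7198 7198 100
294 7198 7198 100
294 7198 7198 294
294 7250 7250 294
317 7250 7250 317
317 7250 7250 317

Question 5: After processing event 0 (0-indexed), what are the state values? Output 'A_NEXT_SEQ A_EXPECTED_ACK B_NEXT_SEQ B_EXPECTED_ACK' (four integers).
After event 0: A_seq=100 A_ack=7198 B_seq=7198 B_ack=100

100 7198 7198 100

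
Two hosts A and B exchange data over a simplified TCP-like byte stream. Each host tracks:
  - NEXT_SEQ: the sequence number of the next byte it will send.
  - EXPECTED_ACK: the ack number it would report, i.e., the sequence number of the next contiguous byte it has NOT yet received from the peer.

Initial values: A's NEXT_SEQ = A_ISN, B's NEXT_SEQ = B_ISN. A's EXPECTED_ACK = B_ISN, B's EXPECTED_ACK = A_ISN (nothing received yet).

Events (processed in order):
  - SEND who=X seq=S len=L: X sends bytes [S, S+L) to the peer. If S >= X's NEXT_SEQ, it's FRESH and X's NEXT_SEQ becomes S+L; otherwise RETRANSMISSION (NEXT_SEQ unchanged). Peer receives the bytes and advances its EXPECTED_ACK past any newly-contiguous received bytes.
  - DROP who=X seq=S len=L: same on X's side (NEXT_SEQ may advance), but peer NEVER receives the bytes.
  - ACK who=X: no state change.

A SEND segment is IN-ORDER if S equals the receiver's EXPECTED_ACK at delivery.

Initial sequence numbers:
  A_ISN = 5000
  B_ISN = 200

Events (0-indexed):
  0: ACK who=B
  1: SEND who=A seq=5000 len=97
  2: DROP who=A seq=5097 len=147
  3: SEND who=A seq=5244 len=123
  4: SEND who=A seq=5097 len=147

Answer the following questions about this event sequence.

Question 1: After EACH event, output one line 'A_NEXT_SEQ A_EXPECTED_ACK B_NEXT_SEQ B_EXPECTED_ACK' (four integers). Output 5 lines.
5000 200 200 5000
5097 200 200 5097
5244 200 200 5097
5367 200 200 5097
5367 200 200 5367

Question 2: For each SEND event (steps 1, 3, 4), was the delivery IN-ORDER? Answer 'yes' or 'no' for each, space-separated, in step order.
Step 1: SEND seq=5000 -> in-order
Step 3: SEND seq=5244 -> out-of-order
Step 4: SEND seq=5097 -> in-order

Answer: yes no yes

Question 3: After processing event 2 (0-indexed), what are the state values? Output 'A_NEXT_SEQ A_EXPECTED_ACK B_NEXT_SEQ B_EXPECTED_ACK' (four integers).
After event 0: A_seq=5000 A_ack=200 B_seq=200 B_ack=5000
After event 1: A_seq=5097 A_ack=200 B_seq=200 B_ack=5097
After event 2: A_seq=5244 A_ack=200 B_seq=200 B_ack=5097

5244 200 200 5097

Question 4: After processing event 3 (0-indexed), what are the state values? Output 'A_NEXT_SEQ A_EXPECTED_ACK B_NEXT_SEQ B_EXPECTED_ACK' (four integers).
After event 0: A_seq=5000 A_ack=200 B_seq=200 B_ack=5000
After event 1: A_seq=5097 A_ack=200 B_seq=200 B_ack=5097
After event 2: A_seq=5244 A_ack=200 B_seq=200 B_ack=5097
After event 3: A_seq=5367 A_ack=200 B_seq=200 B_ack=5097

5367 200 200 5097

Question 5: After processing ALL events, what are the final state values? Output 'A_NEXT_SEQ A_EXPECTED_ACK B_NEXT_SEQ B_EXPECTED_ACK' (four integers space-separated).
Answer: 5367 200 200 5367

Derivation:
After event 0: A_seq=5000 A_ack=200 B_seq=200 B_ack=5000
After event 1: A_seq=5097 A_ack=200 B_seq=200 B_ack=5097
After event 2: A_seq=5244 A_ack=200 B_seq=200 B_ack=5097
After event 3: A_seq=5367 A_ack=200 B_seq=200 B_ack=5097
After event 4: A_seq=5367 A_ack=200 B_seq=200 B_ack=5367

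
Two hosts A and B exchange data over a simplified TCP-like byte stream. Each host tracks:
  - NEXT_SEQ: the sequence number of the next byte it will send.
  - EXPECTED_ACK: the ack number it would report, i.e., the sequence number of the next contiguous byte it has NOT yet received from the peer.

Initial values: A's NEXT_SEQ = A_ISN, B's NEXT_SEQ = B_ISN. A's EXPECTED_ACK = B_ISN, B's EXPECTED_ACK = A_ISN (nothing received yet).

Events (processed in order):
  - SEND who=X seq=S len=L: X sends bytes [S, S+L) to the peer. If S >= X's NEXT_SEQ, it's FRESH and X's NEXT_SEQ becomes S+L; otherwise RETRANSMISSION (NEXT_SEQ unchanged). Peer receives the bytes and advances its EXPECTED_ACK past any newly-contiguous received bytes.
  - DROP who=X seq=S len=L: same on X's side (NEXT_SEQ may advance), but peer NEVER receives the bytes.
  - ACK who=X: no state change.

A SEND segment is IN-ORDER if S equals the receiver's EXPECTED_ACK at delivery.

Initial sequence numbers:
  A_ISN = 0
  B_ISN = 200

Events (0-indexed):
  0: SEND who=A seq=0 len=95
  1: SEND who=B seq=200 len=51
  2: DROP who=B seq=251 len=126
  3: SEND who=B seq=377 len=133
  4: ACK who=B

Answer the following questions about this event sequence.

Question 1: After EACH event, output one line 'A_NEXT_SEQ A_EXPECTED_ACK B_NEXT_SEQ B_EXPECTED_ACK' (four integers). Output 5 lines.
95 200 200 95
95 251 251 95
95 251 377 95
95 251 510 95
95 251 510 95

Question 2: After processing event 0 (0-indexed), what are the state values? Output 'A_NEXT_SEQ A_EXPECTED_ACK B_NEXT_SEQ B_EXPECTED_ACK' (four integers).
After event 0: A_seq=95 A_ack=200 B_seq=200 B_ack=95

95 200 200 95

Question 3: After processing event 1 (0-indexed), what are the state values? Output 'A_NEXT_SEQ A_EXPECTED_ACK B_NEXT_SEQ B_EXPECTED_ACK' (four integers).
After event 0: A_seq=95 A_ack=200 B_seq=200 B_ack=95
After event 1: A_seq=95 A_ack=251 B_seq=251 B_ack=95

95 251 251 95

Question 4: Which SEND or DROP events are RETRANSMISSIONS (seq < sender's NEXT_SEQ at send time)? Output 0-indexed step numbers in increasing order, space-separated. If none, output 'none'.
Step 0: SEND seq=0 -> fresh
Step 1: SEND seq=200 -> fresh
Step 2: DROP seq=251 -> fresh
Step 3: SEND seq=377 -> fresh

Answer: none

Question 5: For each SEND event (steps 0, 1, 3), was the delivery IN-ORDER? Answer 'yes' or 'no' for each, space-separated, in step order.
Answer: yes yes no

Derivation:
Step 0: SEND seq=0 -> in-order
Step 1: SEND seq=200 -> in-order
Step 3: SEND seq=377 -> out-of-order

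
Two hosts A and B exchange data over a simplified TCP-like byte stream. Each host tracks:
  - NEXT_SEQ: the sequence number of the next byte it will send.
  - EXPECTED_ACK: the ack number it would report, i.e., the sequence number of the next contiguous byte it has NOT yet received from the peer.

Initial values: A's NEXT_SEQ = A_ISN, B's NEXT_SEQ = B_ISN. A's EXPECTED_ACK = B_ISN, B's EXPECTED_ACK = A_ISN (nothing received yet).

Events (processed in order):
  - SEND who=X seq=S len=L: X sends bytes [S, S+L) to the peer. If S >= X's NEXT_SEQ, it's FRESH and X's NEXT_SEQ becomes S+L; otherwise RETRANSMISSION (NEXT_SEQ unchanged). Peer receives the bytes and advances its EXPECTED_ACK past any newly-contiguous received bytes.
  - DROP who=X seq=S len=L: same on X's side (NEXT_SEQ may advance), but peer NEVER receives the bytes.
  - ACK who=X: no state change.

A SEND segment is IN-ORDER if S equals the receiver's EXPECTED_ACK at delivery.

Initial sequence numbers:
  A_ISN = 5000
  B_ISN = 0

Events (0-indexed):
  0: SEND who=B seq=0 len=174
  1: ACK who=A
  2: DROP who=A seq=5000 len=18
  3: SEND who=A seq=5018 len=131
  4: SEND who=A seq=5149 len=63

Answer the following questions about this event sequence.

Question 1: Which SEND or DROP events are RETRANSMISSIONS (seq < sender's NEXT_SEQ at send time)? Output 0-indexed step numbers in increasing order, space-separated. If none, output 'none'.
Answer: none

Derivation:
Step 0: SEND seq=0 -> fresh
Step 2: DROP seq=5000 -> fresh
Step 3: SEND seq=5018 -> fresh
Step 4: SEND seq=5149 -> fresh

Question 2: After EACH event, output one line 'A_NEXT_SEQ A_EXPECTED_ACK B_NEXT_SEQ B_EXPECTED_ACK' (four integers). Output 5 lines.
5000 174 174 5000
5000 174 174 5000
5018 174 174 5000
5149 174 174 5000
5212 174 174 5000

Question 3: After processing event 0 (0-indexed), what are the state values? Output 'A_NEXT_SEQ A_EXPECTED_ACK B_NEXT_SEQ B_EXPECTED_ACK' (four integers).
After event 0: A_seq=5000 A_ack=174 B_seq=174 B_ack=5000

5000 174 174 5000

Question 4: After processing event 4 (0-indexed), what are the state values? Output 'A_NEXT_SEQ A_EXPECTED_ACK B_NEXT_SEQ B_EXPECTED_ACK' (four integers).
After event 0: A_seq=5000 A_ack=174 B_seq=174 B_ack=5000
After event 1: A_seq=5000 A_ack=174 B_seq=174 B_ack=5000
After event 2: A_seq=5018 A_ack=174 B_seq=174 B_ack=5000
After event 3: A_seq=5149 A_ack=174 B_seq=174 B_ack=5000
After event 4: A_seq=5212 A_ack=174 B_seq=174 B_ack=5000

5212 174 174 5000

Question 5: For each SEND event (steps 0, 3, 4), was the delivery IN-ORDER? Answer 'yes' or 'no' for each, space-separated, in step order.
Answer: yes no no

Derivation:
Step 0: SEND seq=0 -> in-order
Step 3: SEND seq=5018 -> out-of-order
Step 4: SEND seq=5149 -> out-of-order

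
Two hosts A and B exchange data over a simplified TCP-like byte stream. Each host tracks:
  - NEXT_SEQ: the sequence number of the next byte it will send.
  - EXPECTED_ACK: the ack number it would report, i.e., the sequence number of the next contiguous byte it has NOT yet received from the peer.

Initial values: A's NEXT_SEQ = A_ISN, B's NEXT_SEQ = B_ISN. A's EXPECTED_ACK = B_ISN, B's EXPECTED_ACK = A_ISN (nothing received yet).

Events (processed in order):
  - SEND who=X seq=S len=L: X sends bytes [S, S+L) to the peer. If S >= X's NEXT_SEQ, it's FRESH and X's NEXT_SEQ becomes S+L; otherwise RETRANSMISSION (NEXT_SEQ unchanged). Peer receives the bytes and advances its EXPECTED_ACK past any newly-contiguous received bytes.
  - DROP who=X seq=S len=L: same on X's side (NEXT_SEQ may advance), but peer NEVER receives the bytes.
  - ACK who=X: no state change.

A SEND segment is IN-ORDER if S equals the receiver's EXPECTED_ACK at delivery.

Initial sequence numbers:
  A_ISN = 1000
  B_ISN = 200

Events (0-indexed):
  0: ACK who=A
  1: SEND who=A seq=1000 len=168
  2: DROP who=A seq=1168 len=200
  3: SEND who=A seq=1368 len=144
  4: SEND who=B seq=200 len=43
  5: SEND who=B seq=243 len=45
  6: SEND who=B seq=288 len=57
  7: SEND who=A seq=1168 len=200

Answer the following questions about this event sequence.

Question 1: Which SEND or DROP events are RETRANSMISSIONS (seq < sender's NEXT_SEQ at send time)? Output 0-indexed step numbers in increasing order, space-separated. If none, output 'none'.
Answer: 7

Derivation:
Step 1: SEND seq=1000 -> fresh
Step 2: DROP seq=1168 -> fresh
Step 3: SEND seq=1368 -> fresh
Step 4: SEND seq=200 -> fresh
Step 5: SEND seq=243 -> fresh
Step 6: SEND seq=288 -> fresh
Step 7: SEND seq=1168 -> retransmit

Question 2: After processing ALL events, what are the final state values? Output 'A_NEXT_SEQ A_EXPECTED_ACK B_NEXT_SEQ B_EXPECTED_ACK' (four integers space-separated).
After event 0: A_seq=1000 A_ack=200 B_seq=200 B_ack=1000
After event 1: A_seq=1168 A_ack=200 B_seq=200 B_ack=1168
After event 2: A_seq=1368 A_ack=200 B_seq=200 B_ack=1168
After event 3: A_seq=1512 A_ack=200 B_seq=200 B_ack=1168
After event 4: A_seq=1512 A_ack=243 B_seq=243 B_ack=1168
After event 5: A_seq=1512 A_ack=288 B_seq=288 B_ack=1168
After event 6: A_seq=1512 A_ack=345 B_seq=345 B_ack=1168
After event 7: A_seq=1512 A_ack=345 B_seq=345 B_ack=1512

Answer: 1512 345 345 1512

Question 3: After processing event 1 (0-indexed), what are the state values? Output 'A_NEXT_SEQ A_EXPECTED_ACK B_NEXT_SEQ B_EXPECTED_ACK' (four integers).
After event 0: A_seq=1000 A_ack=200 B_seq=200 B_ack=1000
After event 1: A_seq=1168 A_ack=200 B_seq=200 B_ack=1168

1168 200 200 1168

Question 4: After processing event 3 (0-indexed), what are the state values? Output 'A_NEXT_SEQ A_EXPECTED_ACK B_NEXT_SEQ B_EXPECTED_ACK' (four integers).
After event 0: A_seq=1000 A_ack=200 B_seq=200 B_ack=1000
After event 1: A_seq=1168 A_ack=200 B_seq=200 B_ack=1168
After event 2: A_seq=1368 A_ack=200 B_seq=200 B_ack=1168
After event 3: A_seq=1512 A_ack=200 B_seq=200 B_ack=1168

1512 200 200 1168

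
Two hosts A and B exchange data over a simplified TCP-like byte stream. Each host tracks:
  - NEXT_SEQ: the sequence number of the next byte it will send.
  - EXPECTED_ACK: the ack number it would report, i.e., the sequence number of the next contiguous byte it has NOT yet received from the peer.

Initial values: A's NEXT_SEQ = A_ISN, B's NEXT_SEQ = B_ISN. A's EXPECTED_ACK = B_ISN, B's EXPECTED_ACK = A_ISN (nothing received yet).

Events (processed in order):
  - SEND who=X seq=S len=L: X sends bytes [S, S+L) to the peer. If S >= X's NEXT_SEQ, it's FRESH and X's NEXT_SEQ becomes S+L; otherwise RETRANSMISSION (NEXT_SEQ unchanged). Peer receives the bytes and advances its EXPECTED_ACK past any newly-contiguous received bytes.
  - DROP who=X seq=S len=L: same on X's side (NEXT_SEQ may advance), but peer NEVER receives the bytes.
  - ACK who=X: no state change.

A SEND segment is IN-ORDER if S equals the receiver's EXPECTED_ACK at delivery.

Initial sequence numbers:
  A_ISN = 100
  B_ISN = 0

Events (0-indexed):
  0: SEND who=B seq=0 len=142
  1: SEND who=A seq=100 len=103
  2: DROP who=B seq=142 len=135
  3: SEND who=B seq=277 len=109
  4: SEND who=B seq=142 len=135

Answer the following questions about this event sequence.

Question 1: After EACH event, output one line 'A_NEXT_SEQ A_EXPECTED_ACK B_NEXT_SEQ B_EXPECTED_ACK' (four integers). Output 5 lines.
100 142 142 100
203 142 142 203
203 142 277 203
203 142 386 203
203 386 386 203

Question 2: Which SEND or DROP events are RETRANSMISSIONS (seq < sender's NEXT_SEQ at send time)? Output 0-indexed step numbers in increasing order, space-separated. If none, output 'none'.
Step 0: SEND seq=0 -> fresh
Step 1: SEND seq=100 -> fresh
Step 2: DROP seq=142 -> fresh
Step 3: SEND seq=277 -> fresh
Step 4: SEND seq=142 -> retransmit

Answer: 4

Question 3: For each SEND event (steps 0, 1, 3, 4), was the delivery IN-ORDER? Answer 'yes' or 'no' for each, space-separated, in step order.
Step 0: SEND seq=0 -> in-order
Step 1: SEND seq=100 -> in-order
Step 3: SEND seq=277 -> out-of-order
Step 4: SEND seq=142 -> in-order

Answer: yes yes no yes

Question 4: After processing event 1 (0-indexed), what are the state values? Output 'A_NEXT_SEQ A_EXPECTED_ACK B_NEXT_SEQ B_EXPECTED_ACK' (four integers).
After event 0: A_seq=100 A_ack=142 B_seq=142 B_ack=100
After event 1: A_seq=203 A_ack=142 B_seq=142 B_ack=203

203 142 142 203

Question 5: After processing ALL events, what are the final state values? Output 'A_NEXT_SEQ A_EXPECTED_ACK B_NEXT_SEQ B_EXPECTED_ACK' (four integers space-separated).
Answer: 203 386 386 203

Derivation:
After event 0: A_seq=100 A_ack=142 B_seq=142 B_ack=100
After event 1: A_seq=203 A_ack=142 B_seq=142 B_ack=203
After event 2: A_seq=203 A_ack=142 B_seq=277 B_ack=203
After event 3: A_seq=203 A_ack=142 B_seq=386 B_ack=203
After event 4: A_seq=203 A_ack=386 B_seq=386 B_ack=203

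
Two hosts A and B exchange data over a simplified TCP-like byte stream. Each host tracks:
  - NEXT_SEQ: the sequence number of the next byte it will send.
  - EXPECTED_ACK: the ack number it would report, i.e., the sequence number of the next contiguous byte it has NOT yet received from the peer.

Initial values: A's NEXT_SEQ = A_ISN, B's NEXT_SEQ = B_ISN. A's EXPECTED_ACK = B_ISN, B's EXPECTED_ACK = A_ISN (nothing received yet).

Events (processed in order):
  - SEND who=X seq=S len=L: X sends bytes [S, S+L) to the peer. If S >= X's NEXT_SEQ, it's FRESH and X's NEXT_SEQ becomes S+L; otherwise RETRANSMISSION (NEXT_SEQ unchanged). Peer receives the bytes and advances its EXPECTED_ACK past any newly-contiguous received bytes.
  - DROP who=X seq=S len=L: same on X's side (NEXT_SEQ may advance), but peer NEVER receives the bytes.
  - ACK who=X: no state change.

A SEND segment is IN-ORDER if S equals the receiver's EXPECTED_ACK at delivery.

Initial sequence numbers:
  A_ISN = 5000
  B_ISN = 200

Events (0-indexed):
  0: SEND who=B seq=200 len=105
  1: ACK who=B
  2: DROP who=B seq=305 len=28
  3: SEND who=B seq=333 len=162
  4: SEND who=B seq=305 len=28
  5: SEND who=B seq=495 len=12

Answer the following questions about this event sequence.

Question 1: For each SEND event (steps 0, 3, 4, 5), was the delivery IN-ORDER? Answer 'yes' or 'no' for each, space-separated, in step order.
Answer: yes no yes yes

Derivation:
Step 0: SEND seq=200 -> in-order
Step 3: SEND seq=333 -> out-of-order
Step 4: SEND seq=305 -> in-order
Step 5: SEND seq=495 -> in-order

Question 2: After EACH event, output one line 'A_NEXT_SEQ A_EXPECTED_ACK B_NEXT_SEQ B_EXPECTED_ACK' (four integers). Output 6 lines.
5000 305 305 5000
5000 305 305 5000
5000 305 333 5000
5000 305 495 5000
5000 495 495 5000
5000 507 507 5000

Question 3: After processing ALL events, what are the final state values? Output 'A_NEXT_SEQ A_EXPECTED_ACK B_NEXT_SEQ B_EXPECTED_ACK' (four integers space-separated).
After event 0: A_seq=5000 A_ack=305 B_seq=305 B_ack=5000
After event 1: A_seq=5000 A_ack=305 B_seq=305 B_ack=5000
After event 2: A_seq=5000 A_ack=305 B_seq=333 B_ack=5000
After event 3: A_seq=5000 A_ack=305 B_seq=495 B_ack=5000
After event 4: A_seq=5000 A_ack=495 B_seq=495 B_ack=5000
After event 5: A_seq=5000 A_ack=507 B_seq=507 B_ack=5000

Answer: 5000 507 507 5000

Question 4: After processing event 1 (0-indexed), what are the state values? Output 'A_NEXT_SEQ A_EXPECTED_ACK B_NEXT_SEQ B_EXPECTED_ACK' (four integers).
After event 0: A_seq=5000 A_ack=305 B_seq=305 B_ack=5000
After event 1: A_seq=5000 A_ack=305 B_seq=305 B_ack=5000

5000 305 305 5000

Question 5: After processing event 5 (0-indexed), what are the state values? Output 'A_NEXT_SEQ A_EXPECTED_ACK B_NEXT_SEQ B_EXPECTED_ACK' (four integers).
After event 0: A_seq=5000 A_ack=305 B_seq=305 B_ack=5000
After event 1: A_seq=5000 A_ack=305 B_seq=305 B_ack=5000
After event 2: A_seq=5000 A_ack=305 B_seq=333 B_ack=5000
After event 3: A_seq=5000 A_ack=305 B_seq=495 B_ack=5000
After event 4: A_seq=5000 A_ack=495 B_seq=495 B_ack=5000
After event 5: A_seq=5000 A_ack=507 B_seq=507 B_ack=5000

5000 507 507 5000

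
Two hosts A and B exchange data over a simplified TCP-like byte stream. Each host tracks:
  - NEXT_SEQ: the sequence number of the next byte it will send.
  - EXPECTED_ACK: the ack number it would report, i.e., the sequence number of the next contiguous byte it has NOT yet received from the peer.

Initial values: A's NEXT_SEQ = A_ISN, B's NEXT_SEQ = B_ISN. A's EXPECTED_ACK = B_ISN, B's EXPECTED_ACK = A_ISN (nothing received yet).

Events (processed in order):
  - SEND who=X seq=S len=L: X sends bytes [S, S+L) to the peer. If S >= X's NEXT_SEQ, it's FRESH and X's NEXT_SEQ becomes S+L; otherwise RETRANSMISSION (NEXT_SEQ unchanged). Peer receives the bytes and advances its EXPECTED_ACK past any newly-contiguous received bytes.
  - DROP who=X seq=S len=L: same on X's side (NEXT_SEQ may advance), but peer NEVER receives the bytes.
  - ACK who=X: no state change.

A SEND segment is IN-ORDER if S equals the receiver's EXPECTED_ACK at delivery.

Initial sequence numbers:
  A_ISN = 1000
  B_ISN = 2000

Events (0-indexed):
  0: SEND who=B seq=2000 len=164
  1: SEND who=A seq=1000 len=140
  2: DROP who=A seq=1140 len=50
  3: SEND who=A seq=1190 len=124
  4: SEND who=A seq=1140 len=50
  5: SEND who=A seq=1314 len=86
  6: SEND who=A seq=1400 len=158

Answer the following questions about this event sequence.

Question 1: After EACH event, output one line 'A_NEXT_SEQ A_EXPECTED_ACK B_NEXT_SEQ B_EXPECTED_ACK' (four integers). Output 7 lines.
1000 2164 2164 1000
1140 2164 2164 1140
1190 2164 2164 1140
1314 2164 2164 1140
1314 2164 2164 1314
1400 2164 2164 1400
1558 2164 2164 1558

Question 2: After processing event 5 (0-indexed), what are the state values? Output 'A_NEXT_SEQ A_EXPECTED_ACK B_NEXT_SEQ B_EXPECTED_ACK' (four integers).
After event 0: A_seq=1000 A_ack=2164 B_seq=2164 B_ack=1000
After event 1: A_seq=1140 A_ack=2164 B_seq=2164 B_ack=1140
After event 2: A_seq=1190 A_ack=2164 B_seq=2164 B_ack=1140
After event 3: A_seq=1314 A_ack=2164 B_seq=2164 B_ack=1140
After event 4: A_seq=1314 A_ack=2164 B_seq=2164 B_ack=1314
After event 5: A_seq=1400 A_ack=2164 B_seq=2164 B_ack=1400

1400 2164 2164 1400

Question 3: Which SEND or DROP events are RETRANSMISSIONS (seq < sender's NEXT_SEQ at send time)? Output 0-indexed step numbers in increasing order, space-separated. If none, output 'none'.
Answer: 4

Derivation:
Step 0: SEND seq=2000 -> fresh
Step 1: SEND seq=1000 -> fresh
Step 2: DROP seq=1140 -> fresh
Step 3: SEND seq=1190 -> fresh
Step 4: SEND seq=1140 -> retransmit
Step 5: SEND seq=1314 -> fresh
Step 6: SEND seq=1400 -> fresh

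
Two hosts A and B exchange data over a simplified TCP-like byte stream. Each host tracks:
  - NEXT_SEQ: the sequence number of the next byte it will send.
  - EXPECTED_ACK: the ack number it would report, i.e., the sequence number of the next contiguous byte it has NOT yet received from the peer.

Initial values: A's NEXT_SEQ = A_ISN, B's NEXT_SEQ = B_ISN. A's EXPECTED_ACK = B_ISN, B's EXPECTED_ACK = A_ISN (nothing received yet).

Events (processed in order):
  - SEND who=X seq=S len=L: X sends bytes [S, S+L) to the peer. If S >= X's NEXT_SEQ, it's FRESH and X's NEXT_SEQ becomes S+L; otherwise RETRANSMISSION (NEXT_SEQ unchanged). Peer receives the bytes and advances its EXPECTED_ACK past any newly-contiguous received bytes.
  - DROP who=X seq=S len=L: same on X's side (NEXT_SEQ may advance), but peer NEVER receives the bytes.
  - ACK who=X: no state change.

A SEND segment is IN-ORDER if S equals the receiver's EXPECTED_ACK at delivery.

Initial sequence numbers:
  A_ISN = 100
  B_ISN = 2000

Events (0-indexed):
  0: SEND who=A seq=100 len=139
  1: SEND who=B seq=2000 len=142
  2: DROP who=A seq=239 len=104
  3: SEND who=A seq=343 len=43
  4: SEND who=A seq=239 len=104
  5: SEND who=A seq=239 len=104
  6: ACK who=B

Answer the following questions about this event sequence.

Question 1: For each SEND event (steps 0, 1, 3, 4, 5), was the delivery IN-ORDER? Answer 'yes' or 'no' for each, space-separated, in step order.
Step 0: SEND seq=100 -> in-order
Step 1: SEND seq=2000 -> in-order
Step 3: SEND seq=343 -> out-of-order
Step 4: SEND seq=239 -> in-order
Step 5: SEND seq=239 -> out-of-order

Answer: yes yes no yes no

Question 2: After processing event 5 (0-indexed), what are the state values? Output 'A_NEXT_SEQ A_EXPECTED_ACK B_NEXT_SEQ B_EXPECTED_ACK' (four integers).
After event 0: A_seq=239 A_ack=2000 B_seq=2000 B_ack=239
After event 1: A_seq=239 A_ack=2142 B_seq=2142 B_ack=239
After event 2: A_seq=343 A_ack=2142 B_seq=2142 B_ack=239
After event 3: A_seq=386 A_ack=2142 B_seq=2142 B_ack=239
After event 4: A_seq=386 A_ack=2142 B_seq=2142 B_ack=386
After event 5: A_seq=386 A_ack=2142 B_seq=2142 B_ack=386

386 2142 2142 386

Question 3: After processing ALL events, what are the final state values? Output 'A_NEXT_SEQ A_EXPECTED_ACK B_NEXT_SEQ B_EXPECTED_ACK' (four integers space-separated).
Answer: 386 2142 2142 386

Derivation:
After event 0: A_seq=239 A_ack=2000 B_seq=2000 B_ack=239
After event 1: A_seq=239 A_ack=2142 B_seq=2142 B_ack=239
After event 2: A_seq=343 A_ack=2142 B_seq=2142 B_ack=239
After event 3: A_seq=386 A_ack=2142 B_seq=2142 B_ack=239
After event 4: A_seq=386 A_ack=2142 B_seq=2142 B_ack=386
After event 5: A_seq=386 A_ack=2142 B_seq=2142 B_ack=386
After event 6: A_seq=386 A_ack=2142 B_seq=2142 B_ack=386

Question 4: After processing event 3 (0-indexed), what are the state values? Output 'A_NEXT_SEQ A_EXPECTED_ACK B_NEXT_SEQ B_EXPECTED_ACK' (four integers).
After event 0: A_seq=239 A_ack=2000 B_seq=2000 B_ack=239
After event 1: A_seq=239 A_ack=2142 B_seq=2142 B_ack=239
After event 2: A_seq=343 A_ack=2142 B_seq=2142 B_ack=239
After event 3: A_seq=386 A_ack=2142 B_seq=2142 B_ack=239

386 2142 2142 239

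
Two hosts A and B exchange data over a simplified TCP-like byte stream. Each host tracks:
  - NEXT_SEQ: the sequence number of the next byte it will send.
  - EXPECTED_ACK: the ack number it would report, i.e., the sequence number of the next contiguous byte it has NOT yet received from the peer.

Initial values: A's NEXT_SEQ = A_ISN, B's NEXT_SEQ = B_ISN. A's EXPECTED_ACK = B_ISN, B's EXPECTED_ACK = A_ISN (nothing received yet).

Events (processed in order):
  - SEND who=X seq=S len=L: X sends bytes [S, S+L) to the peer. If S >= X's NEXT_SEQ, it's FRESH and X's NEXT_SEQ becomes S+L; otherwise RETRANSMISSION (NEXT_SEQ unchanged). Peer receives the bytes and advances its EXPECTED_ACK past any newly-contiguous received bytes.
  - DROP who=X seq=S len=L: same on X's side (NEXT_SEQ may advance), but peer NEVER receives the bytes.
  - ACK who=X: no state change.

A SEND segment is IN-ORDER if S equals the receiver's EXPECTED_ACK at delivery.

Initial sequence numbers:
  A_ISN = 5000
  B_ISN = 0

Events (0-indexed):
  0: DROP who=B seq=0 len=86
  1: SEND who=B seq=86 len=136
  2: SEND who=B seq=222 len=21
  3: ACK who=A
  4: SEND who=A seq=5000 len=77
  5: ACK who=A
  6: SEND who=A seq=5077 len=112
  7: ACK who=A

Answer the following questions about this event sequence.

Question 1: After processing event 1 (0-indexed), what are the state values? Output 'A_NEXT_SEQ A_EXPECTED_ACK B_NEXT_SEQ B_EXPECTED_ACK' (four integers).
After event 0: A_seq=5000 A_ack=0 B_seq=86 B_ack=5000
After event 1: A_seq=5000 A_ack=0 B_seq=222 B_ack=5000

5000 0 222 5000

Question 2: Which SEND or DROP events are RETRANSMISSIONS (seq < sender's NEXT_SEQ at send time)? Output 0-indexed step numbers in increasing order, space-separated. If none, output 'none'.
Step 0: DROP seq=0 -> fresh
Step 1: SEND seq=86 -> fresh
Step 2: SEND seq=222 -> fresh
Step 4: SEND seq=5000 -> fresh
Step 6: SEND seq=5077 -> fresh

Answer: none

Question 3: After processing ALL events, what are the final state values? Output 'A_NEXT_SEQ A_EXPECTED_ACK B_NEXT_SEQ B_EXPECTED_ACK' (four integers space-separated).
Answer: 5189 0 243 5189

Derivation:
After event 0: A_seq=5000 A_ack=0 B_seq=86 B_ack=5000
After event 1: A_seq=5000 A_ack=0 B_seq=222 B_ack=5000
After event 2: A_seq=5000 A_ack=0 B_seq=243 B_ack=5000
After event 3: A_seq=5000 A_ack=0 B_seq=243 B_ack=5000
After event 4: A_seq=5077 A_ack=0 B_seq=243 B_ack=5077
After event 5: A_seq=5077 A_ack=0 B_seq=243 B_ack=5077
After event 6: A_seq=5189 A_ack=0 B_seq=243 B_ack=5189
After event 7: A_seq=5189 A_ack=0 B_seq=243 B_ack=5189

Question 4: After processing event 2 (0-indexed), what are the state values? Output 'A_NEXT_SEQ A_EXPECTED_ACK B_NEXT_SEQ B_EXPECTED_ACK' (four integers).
After event 0: A_seq=5000 A_ack=0 B_seq=86 B_ack=5000
After event 1: A_seq=5000 A_ack=0 B_seq=222 B_ack=5000
After event 2: A_seq=5000 A_ack=0 B_seq=243 B_ack=5000

5000 0 243 5000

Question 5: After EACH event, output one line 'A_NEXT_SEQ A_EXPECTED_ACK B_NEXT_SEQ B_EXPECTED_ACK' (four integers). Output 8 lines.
5000 0 86 5000
5000 0 222 5000
5000 0 243 5000
5000 0 243 5000
5077 0 243 5077
5077 0 243 5077
5189 0 243 5189
5189 0 243 5189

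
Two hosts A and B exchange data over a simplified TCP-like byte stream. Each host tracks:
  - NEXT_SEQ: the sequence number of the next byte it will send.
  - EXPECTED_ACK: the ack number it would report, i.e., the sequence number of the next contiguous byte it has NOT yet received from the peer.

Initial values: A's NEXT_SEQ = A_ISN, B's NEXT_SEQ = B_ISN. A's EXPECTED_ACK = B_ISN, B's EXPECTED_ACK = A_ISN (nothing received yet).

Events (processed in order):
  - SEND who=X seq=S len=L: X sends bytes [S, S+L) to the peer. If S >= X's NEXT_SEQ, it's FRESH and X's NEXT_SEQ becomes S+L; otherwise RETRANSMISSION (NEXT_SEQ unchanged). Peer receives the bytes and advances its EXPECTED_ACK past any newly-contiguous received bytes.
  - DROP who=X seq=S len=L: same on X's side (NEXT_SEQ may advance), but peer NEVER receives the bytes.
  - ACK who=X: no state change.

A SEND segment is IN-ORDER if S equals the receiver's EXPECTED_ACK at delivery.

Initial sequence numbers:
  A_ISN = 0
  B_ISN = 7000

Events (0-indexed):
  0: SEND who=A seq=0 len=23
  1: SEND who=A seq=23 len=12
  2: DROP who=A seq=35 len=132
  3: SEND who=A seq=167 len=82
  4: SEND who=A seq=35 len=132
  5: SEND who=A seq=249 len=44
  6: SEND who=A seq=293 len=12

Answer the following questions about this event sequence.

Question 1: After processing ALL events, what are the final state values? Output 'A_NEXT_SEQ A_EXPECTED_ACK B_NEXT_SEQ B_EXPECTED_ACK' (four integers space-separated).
Answer: 305 7000 7000 305

Derivation:
After event 0: A_seq=23 A_ack=7000 B_seq=7000 B_ack=23
After event 1: A_seq=35 A_ack=7000 B_seq=7000 B_ack=35
After event 2: A_seq=167 A_ack=7000 B_seq=7000 B_ack=35
After event 3: A_seq=249 A_ack=7000 B_seq=7000 B_ack=35
After event 4: A_seq=249 A_ack=7000 B_seq=7000 B_ack=249
After event 5: A_seq=293 A_ack=7000 B_seq=7000 B_ack=293
After event 6: A_seq=305 A_ack=7000 B_seq=7000 B_ack=305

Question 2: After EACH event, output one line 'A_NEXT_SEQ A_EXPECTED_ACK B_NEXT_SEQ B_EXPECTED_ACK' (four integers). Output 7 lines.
23 7000 7000 23
35 7000 7000 35
167 7000 7000 35
249 7000 7000 35
249 7000 7000 249
293 7000 7000 293
305 7000 7000 305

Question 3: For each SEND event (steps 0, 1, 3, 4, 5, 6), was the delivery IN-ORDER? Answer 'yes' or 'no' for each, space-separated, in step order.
Step 0: SEND seq=0 -> in-order
Step 1: SEND seq=23 -> in-order
Step 3: SEND seq=167 -> out-of-order
Step 4: SEND seq=35 -> in-order
Step 5: SEND seq=249 -> in-order
Step 6: SEND seq=293 -> in-order

Answer: yes yes no yes yes yes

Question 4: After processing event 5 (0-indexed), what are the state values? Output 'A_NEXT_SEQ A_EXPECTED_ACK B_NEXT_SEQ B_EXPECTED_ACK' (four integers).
After event 0: A_seq=23 A_ack=7000 B_seq=7000 B_ack=23
After event 1: A_seq=35 A_ack=7000 B_seq=7000 B_ack=35
After event 2: A_seq=167 A_ack=7000 B_seq=7000 B_ack=35
After event 3: A_seq=249 A_ack=7000 B_seq=7000 B_ack=35
After event 4: A_seq=249 A_ack=7000 B_seq=7000 B_ack=249
After event 5: A_seq=293 A_ack=7000 B_seq=7000 B_ack=293

293 7000 7000 293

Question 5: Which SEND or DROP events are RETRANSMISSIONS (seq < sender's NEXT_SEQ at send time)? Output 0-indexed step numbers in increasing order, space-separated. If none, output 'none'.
Answer: 4

Derivation:
Step 0: SEND seq=0 -> fresh
Step 1: SEND seq=23 -> fresh
Step 2: DROP seq=35 -> fresh
Step 3: SEND seq=167 -> fresh
Step 4: SEND seq=35 -> retransmit
Step 5: SEND seq=249 -> fresh
Step 6: SEND seq=293 -> fresh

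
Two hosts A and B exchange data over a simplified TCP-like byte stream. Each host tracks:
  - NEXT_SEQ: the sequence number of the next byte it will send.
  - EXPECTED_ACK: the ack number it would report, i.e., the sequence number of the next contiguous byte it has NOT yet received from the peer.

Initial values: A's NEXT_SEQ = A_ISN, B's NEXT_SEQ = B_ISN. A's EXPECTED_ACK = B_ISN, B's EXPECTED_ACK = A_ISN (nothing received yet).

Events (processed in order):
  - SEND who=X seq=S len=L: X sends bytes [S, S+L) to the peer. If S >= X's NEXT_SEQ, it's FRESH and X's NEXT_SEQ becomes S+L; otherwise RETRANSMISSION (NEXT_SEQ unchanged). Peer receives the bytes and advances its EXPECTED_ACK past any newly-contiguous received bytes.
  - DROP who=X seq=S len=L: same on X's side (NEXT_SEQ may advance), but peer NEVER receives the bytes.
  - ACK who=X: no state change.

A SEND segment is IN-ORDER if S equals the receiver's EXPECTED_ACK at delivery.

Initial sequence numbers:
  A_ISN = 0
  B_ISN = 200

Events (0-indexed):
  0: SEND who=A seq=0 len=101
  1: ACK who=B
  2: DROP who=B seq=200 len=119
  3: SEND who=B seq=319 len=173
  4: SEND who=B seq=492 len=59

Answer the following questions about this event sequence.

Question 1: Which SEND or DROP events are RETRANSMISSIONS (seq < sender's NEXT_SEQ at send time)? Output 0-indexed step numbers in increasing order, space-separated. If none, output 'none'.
Answer: none

Derivation:
Step 0: SEND seq=0 -> fresh
Step 2: DROP seq=200 -> fresh
Step 3: SEND seq=319 -> fresh
Step 4: SEND seq=492 -> fresh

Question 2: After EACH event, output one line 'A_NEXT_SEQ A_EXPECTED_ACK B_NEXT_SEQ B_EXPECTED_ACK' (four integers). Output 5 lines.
101 200 200 101
101 200 200 101
101 200 319 101
101 200 492 101
101 200 551 101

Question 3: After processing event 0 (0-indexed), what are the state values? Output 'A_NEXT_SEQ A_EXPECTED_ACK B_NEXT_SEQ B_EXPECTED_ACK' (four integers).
After event 0: A_seq=101 A_ack=200 B_seq=200 B_ack=101

101 200 200 101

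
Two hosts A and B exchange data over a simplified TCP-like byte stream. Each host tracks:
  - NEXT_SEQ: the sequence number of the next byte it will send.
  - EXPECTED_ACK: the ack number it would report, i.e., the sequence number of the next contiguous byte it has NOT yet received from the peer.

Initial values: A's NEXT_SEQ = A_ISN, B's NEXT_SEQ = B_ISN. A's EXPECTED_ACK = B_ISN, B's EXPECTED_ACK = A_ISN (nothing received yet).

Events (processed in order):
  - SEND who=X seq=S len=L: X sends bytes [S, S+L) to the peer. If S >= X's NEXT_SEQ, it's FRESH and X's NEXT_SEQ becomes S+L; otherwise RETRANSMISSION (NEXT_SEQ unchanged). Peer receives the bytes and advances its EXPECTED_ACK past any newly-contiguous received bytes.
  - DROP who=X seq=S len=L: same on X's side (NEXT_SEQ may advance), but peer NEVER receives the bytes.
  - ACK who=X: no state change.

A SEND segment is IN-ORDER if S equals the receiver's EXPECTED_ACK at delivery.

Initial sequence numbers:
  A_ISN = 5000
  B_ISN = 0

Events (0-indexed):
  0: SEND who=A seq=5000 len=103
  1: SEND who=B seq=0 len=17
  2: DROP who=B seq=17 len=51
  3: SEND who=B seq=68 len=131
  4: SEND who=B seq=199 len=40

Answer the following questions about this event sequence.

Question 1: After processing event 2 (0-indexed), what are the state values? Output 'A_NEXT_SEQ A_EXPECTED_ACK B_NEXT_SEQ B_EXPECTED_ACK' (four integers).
After event 0: A_seq=5103 A_ack=0 B_seq=0 B_ack=5103
After event 1: A_seq=5103 A_ack=17 B_seq=17 B_ack=5103
After event 2: A_seq=5103 A_ack=17 B_seq=68 B_ack=5103

5103 17 68 5103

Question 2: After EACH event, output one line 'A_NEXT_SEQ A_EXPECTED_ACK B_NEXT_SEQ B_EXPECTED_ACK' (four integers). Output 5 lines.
5103 0 0 5103
5103 17 17 5103
5103 17 68 5103
5103 17 199 5103
5103 17 239 5103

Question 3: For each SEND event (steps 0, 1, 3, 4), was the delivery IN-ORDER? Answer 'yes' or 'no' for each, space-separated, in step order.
Step 0: SEND seq=5000 -> in-order
Step 1: SEND seq=0 -> in-order
Step 3: SEND seq=68 -> out-of-order
Step 4: SEND seq=199 -> out-of-order

Answer: yes yes no no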